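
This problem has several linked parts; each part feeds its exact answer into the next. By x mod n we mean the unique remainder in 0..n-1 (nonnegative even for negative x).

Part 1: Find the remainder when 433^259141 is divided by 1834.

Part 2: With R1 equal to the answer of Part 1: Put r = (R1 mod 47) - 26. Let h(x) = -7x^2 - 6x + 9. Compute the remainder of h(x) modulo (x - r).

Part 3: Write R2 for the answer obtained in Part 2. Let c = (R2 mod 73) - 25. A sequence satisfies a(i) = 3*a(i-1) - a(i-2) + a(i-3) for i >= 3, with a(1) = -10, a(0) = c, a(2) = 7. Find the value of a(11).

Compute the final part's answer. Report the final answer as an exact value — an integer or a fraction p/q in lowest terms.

207351

Part 1: squarings mod 1834: 433^1=433, 433^2=421, 433^4=1177, 433^8=659, 433^16=1457, 433^32=911, 433^64=953, 433^128=379, 433^256=589, 433^512=295, 433^1024=827, 433^2048=1681, 433^4096=1401, 433^8192=421, 433^16384=1177, 433^32768=659, 433^65536=1457, 433^131072=911; 433^259141 = 433^1 * 433^4 * 433^64 * 433^1024 * 433^4096 * 433^8192 * 433^16384 * 433^32768 * 433^65536 * 433^131072 = 293 (mod 1834); answer 293
Part 2: R1 = 293; r = -15; remainder = value at the root: -7*(-15)^2 - 6*(-15)^1 + 9 = (-1575) + (90) + (9) = -1476; answer -1476
Part 3: R2 = -1476; c = 32; a(3) = 3*(7) - 1*(-10) + 1*(32) = 63; iterating: a(3)=63, a(4)=172, a(5)=460, a(6)=1271, a(7)=3525, a(8)=9764, a(9)=27038, a(10)=74875, a(11)=207351; answer 207351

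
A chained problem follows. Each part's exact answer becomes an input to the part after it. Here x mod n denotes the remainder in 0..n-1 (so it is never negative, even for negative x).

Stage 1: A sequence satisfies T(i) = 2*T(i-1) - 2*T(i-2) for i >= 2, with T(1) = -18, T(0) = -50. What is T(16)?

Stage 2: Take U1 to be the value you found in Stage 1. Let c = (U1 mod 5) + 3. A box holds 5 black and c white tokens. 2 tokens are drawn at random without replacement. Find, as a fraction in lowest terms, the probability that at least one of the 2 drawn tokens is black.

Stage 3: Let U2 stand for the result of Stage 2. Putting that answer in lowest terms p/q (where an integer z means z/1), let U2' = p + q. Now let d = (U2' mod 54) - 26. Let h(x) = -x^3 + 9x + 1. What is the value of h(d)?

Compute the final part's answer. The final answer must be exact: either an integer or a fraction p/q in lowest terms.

Stage 1: T(2) = 2*(-18) - 2*(-50) = 64; iterating: T(2)=64, T(3)=164, T(4)=200, T(5)=72, T(6)=-256, T(7)=-656, T(8)=-800, T(9)=-288, T(10)=1024, T(11)=2624, T(12)=3200, T(13)=1152, T(14)=-4096, T(15)=-10496, T(16)=-12800; answer -12800
Stage 2: U1 = -12800; c = 3; total draws C(8,2) = 28; complement C(3,2) = 3; favorable 28 - 3 = 25; P = 25/28; answer 25/28
Stage 3: U2 = 25/28; threaded value p + q = 53; d = 27; -1*(27)^3 + 9*(27)^1 + 1 = (-19683) + (243) + (1) = -19439; answer -19439

-19439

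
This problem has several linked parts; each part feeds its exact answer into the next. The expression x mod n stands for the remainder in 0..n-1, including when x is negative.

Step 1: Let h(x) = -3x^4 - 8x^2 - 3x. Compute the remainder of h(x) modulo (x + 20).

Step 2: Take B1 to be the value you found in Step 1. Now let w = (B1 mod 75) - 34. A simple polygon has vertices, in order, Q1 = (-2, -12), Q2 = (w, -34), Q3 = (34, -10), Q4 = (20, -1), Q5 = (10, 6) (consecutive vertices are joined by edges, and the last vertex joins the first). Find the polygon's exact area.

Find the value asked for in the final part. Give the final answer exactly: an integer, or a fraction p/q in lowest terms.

682

Step 1: remainder = value at the root: -3*(-20)^4 - 8*(-20)^2 - 3*(-20)^1 = (-480000) + (-3200) + (60) = -483140; answer -483140
Step 2: B1 = -483140; w = -24; cross terms: (-2*-34 - -24*-12)=-220, (-24*-10 - 34*-34)=1396, (34*-1 - 20*-10)=166, (20*6 - 10*-1)=130, (10*-12 - -2*6)=-108; twice the area = |1364| = 1364; area = 682; answer 682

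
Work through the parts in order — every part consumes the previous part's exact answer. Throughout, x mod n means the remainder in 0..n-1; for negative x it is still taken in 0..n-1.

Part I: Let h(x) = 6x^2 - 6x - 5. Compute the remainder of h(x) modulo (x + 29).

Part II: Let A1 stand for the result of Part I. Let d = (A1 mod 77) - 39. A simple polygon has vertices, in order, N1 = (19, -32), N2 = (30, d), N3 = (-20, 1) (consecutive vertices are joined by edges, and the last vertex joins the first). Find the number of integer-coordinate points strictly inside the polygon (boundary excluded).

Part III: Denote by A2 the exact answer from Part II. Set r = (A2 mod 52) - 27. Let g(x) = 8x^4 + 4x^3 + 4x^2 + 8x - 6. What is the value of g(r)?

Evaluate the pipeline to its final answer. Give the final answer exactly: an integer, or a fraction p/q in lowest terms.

Part I: remainder = value at the root: 6*(-29)^2 - 6*(-29)^1 - 5 = (5046) + (174) + (-5) = 5215; answer 5215
Part II: A1 = 5215; d = 17; cross terms: (19*17 - 30*-32)=1283, (30*1 - -20*17)=370, (-20*-32 - 19*1)=621; twice the area = |2274| = 2274; area = 1137; boundary points = 1 + 2 + 3 = 6; strictly interior points = area - boundary/2 + 1 = 1135; answer 1135
Part III: A2 = 1135; r = 16; 8*(16)^4 + 4*(16)^3 + 4*(16)^2 + 8*(16)^1 - 6 = (524288) + (16384) + (1024) + (128) + (-6) = 541818; answer 541818

541818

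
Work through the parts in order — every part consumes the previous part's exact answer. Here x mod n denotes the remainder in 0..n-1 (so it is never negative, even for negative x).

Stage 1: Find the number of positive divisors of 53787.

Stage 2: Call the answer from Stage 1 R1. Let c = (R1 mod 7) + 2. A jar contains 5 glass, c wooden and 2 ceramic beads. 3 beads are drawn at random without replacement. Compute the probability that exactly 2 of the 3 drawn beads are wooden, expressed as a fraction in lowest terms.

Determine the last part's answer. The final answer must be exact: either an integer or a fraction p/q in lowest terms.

Stage 1: 53787 = 3 * 17929; number of divisors = (1+1) * (1+1) = 4; answer 4
Stage 2: R1 = 4; c = 6; total draws C(13,3) = 286; favorable C(6,2)*C(7,1) = 105; P = 105/286; answer 105/286

105/286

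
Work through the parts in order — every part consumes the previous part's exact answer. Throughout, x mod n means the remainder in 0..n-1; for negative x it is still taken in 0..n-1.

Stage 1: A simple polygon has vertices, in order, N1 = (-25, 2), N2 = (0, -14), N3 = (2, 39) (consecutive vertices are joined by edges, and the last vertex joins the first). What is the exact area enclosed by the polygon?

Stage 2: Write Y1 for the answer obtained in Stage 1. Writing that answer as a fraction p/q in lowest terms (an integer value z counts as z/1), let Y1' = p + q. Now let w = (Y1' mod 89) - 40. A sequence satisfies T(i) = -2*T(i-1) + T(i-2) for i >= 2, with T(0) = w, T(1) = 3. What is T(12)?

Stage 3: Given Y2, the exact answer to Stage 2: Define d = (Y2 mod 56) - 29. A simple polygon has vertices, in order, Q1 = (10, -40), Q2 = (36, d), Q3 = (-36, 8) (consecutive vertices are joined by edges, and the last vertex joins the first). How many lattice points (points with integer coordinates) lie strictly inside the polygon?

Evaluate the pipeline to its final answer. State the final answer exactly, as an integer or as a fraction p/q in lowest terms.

Stage 1: cross terms: (-25*-14 - 0*2)=350, (0*39 - 2*-14)=28, (2*2 - -25*39)=979; twice the area = |1357| = 1357; area = 1357/2; answer 1357/2
Stage 2: Y1 = 1357/2; threaded value p + q = 1359; w = -16; T(2) = -2*(3) + 1*(-16) = -22; iterating: T(2)=-22, T(3)=47, T(4)=-116, T(5)=279, T(6)=-674, T(7)=1627, T(8)=-3928, T(9)=9483, T(10)=-22894, T(11)=55271, T(12)=-133436; answer -133436
Stage 3: Y2 = -133436; d = -17; cross terms: (10*-17 - 36*-40)=1270, (36*8 - -36*-17)=-324, (-36*-40 - 10*8)=1360; twice the area = |2306| = 2306; area = 1153; boundary points = 1 + 1 + 2 = 4; strictly interior points = area - boundary/2 + 1 = 1152; answer 1152

1152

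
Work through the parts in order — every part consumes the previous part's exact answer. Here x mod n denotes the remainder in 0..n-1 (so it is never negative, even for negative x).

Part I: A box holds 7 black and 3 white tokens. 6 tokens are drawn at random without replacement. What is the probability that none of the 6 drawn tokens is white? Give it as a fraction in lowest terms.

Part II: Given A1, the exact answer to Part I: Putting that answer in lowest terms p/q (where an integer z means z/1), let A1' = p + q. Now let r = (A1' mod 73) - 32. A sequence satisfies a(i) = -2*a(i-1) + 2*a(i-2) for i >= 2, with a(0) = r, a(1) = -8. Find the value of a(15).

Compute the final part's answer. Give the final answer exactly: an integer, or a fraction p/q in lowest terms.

-7398656

Part I: total draws C(10,6) = 210; favorable C(7,6) = 7; P = 1/30; answer 1/30
Part II: A1 = 1/30; threaded value p + q = 31; r = -1; a(2) = -2*(-8) + 2*(-1) = 14; iterating: a(2)=14, a(3)=-44, a(4)=116, a(5)=-320, a(6)=872, a(7)=-2384, a(8)=6512, a(9)=-17792, a(10)=48608, a(11)=-132800, a(12)=362816, a(13)=-991232, a(14)=2708096, a(15)=-7398656; answer -7398656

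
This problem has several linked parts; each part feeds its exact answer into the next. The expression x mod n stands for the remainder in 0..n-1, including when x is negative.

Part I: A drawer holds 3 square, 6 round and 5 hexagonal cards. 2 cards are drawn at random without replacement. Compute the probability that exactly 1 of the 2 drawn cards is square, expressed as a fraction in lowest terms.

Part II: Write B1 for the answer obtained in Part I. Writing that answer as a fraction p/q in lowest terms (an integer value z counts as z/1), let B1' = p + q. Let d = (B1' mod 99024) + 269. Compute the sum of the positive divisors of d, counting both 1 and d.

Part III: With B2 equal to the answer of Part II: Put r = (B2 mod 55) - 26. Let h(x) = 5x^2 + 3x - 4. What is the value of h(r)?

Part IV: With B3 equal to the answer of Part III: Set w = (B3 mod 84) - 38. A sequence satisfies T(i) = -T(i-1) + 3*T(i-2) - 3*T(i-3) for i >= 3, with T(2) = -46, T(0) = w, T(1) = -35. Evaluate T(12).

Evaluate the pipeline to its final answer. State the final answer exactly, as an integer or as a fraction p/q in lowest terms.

Part I: total draws C(14,2) = 91; favorable C(3,1)*C(11,1) = 33; P = 33/91; answer 33/91
Part II: B1 = 33/91; threaded value p + q = 124; d = 393; 393 = 3 * 131; sigma = (1 + 3) * (1 + 131) = 4 * 132 = 528; answer 528
Part III: B2 = 528; r = 7; 5*(7)^2 + 3*(7)^1 - 4 = (245) + (21) + (-4) = 262; answer 262
Part IV: B3 = 262; w = -28; T(3) = -1*(-46) + 3*(-35) - 3*(-28) = 25; iterating: T(3)=25, T(4)=-58, T(5)=271, T(6)=-520, T(7)=1507, T(8)=-3880, T(9)=9961, T(10)=-26122, T(11)=67645, T(12)=-175894; answer -175894

-175894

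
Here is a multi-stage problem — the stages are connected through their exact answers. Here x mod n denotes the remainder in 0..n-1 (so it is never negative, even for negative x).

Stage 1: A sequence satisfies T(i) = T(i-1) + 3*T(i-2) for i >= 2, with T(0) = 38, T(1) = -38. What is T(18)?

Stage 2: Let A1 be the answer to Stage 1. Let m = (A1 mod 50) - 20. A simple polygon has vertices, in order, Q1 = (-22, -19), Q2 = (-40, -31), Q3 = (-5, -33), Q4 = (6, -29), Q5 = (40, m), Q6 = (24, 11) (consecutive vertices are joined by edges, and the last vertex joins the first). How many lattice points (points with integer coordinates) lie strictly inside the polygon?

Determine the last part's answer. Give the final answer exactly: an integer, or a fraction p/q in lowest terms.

Stage 1: T(2) = 1*(-38) + 3*(38) = 76; iterating: T(2)=76, T(3)=-38, T(4)=190, T(5)=76, T(6)=646, T(7)=874, T(8)=2812, T(9)=5434, T(10)=13870, T(11)=30172, T(12)=71782, T(13)=162298, T(14)=377644, T(15)=864538, T(16)=1997470, T(17)=4591084, T(18)=10583494; answer 10583494
Stage 2: A1 = 10583494; m = 24; cross terms: (-22*-31 - -40*-19)=-78, (-40*-33 - -5*-31)=1165, (-5*-29 - 6*-33)=343, (6*24 - 40*-29)=1304, (40*11 - 24*24)=-136, (24*-19 - -22*11)=-214; twice the area = |2384| = 2384; area = 1192; boundary points = 6 + 1 + 1 + 1 + 1 + 2 = 12; strictly interior points = area - boundary/2 + 1 = 1187; answer 1187

1187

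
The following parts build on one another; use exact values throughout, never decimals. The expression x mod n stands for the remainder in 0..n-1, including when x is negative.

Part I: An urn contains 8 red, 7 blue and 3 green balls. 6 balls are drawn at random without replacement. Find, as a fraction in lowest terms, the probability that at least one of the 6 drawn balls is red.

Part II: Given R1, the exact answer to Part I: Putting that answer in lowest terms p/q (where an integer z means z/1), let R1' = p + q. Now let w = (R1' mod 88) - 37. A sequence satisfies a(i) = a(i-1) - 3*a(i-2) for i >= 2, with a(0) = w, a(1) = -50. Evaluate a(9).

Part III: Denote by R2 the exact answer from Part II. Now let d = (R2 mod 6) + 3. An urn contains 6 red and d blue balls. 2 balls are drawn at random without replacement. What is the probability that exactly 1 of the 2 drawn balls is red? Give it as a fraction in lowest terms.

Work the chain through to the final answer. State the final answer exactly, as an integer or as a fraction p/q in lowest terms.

7/13

Part I: total draws C(18,6) = 18564; complement C(10,6) = 210; favorable 18564 - 210 = 18354; P = 437/442; answer 437/442
Part II: R1 = 437/442; threaded value p + q = 879; w = 50; a(2) = 1*(-50) - 3*(50) = -200; iterating: a(2)=-200, a(3)=-50, a(4)=550, a(5)=700, a(6)=-950, a(7)=-3050, a(8)=-200, a(9)=8950; answer 8950
Part III: R2 = 8950; d = 7; total draws C(13,2) = 78; favorable C(6,1)*C(7,1) = 42; P = 7/13; answer 7/13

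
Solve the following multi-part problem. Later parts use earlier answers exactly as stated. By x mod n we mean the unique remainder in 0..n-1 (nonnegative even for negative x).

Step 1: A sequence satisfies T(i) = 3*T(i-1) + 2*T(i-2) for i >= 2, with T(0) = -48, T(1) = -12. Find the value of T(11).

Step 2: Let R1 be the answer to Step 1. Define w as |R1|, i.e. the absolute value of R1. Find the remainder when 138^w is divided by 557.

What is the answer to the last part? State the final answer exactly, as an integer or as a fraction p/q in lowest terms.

367

Step 1: T(2) = 3*(-12) + 2*(-48) = -132; iterating: T(2)=-132, T(3)=-420, T(4)=-1524, T(5)=-5412, T(6)=-19284, T(7)=-68676, T(8)=-244596, T(9)=-871140, T(10)=-3102612, T(11)=-11050116; answer -11050116
Step 2: R1 = -11050116; w = 11050116; squarings mod 557: 138^1=138, 138^2=106, 138^4=96, 138^8=304, 138^16=511, 138^32=445, 138^64=290, 138^128=550, 138^256=49, 138^512=173, 138^1024=408, 138^2048=478, 138^4096=114, 138^8192=185, 138^16384=248, 138^32768=234, 138^65536=170, 138^131072=493, 138^262144=197, 138^524288=376, 138^1048576=455, 138^2097152=378, 138^4194304=292, 138^8388608=43; 138^11050116 = 138^4 * 138^128 * 138^1024 * 138^2048 * 138^4096 * 138^32768 * 138^524288 * 138^2097152 * 138^8388608 = 367 (mod 557); answer 367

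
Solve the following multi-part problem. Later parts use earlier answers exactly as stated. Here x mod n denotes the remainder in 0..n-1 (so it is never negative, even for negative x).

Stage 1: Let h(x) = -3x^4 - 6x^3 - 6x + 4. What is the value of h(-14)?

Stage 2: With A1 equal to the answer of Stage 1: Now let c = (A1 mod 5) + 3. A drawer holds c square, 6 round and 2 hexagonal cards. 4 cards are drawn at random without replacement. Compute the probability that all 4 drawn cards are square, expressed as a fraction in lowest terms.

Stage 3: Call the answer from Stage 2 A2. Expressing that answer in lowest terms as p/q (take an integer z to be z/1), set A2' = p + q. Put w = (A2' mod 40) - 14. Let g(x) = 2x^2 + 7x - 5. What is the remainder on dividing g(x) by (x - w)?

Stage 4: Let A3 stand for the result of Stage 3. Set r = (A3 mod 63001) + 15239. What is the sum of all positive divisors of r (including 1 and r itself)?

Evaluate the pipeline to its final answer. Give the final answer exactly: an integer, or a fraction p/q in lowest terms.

Stage 1: -3*(-14)^4 - 6*(-14)^3 - 6*(-14)^1 + 4 = (-115248) + (16464) + (84) + (4) = -98696; answer -98696
Stage 2: A1 = -98696; c = 7; total draws C(15,4) = 1365; favorable C(7,4) = 35; P = 1/39; answer 1/39
Stage 3: A2 = 1/39; threaded value p + q = 40; w = -14; remainder = value at the root: 2*(-14)^2 + 7*(-14)^1 - 5 = (392) + (-98) + (-5) = 289; answer 289
Stage 4: A3 = 289; r = 15528; 15528 = 2^3 * 3 * 647; sigma = (1 + 2 + 4 + 8) * (1 + 3) * (1 + 647) = 15 * 4 * 648 = 38880; answer 38880

38880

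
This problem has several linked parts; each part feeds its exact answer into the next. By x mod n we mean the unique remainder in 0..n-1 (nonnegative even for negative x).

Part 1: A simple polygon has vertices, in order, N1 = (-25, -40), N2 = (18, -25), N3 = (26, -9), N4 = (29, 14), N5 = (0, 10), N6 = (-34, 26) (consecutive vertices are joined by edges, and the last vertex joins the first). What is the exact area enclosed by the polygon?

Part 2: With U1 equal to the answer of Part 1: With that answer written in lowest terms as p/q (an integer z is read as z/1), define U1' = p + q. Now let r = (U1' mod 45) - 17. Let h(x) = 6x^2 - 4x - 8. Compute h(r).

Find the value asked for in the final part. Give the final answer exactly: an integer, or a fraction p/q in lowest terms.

Part 1: cross terms: (-25*-25 - 18*-40)=1345, (18*-9 - 26*-25)=488, (26*14 - 29*-9)=625, (29*10 - 0*14)=290, (0*26 - -34*10)=340, (-34*-40 - -25*26)=2010; twice the area = |5098| = 5098; area = 2549; answer 2549
Part 2: U1 = 2549; threaded value p + q = 2550; r = 13; 6*(13)^2 - 4*(13)^1 - 8 = (1014) + (-52) + (-8) = 954; answer 954

954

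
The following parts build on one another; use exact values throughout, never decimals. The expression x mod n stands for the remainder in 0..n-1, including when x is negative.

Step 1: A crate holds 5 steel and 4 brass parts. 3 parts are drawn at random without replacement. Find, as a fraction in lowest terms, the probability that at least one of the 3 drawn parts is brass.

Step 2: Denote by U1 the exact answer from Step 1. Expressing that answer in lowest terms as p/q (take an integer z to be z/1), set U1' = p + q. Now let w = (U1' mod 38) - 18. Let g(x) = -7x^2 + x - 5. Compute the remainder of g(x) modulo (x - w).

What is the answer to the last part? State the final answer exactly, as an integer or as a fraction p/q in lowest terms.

Step 1: total draws C(9,3) = 84; complement C(5,3) = 10; favorable 84 - 10 = 74; P = 37/42; answer 37/42
Step 2: U1 = 37/42; threaded value p + q = 79; w = -15; remainder = value at the root: -7*(-15)^2 + 1*(-15)^1 - 5 = (-1575) + (-15) + (-5) = -1595; answer -1595

-1595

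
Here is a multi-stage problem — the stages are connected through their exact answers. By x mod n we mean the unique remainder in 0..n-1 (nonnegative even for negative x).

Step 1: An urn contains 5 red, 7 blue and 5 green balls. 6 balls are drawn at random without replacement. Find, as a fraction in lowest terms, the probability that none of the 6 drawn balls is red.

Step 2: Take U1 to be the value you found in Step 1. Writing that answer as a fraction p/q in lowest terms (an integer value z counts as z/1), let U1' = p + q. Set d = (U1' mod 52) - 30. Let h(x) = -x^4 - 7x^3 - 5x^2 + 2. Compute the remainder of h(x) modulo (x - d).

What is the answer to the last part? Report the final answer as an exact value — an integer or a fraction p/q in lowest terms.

Step 1: total draws C(17,6) = 12376; favorable C(12,6) = 924; P = 33/442; answer 33/442
Step 2: U1 = 33/442; threaded value p + q = 475; d = -23; remainder = value at the root: -1*(-23)^4 - 7*(-23)^3 - 5*(-23)^2 + 2 = (-279841) + (85169) + (-2645) + (2) = -197315; answer -197315

-197315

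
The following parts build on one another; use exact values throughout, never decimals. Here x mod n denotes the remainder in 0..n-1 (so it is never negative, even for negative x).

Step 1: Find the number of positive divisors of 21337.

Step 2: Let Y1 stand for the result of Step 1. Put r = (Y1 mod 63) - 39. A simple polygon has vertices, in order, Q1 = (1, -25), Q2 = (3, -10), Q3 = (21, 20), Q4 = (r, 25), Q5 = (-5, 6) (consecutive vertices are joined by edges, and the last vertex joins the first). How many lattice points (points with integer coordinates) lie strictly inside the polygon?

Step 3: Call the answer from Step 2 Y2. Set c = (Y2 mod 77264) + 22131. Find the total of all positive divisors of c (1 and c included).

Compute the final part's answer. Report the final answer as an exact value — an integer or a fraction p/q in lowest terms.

43848

Step 1: 21337 = 19 * 1123; number of divisors = (1+1) * (1+1) = 4; answer 4
Step 2: Y1 = 4; r = -35; cross terms: (1*-10 - 3*-25)=65, (3*20 - 21*-10)=270, (21*25 - -35*20)=1225, (-35*6 - -5*25)=-85, (-5*-25 - 1*6)=119; twice the area = |1594| = 1594; area = 797; boundary points = 1 + 6 + 1 + 1 + 1 = 10; strictly interior points = area - boundary/2 + 1 = 793; answer 793
Step 3: Y2 = 793; c = 22924; 22924 = 2^2 * 11 * 521; sigma = (1 + 2 + 4) * (1 + 11) * (1 + 521) = 7 * 12 * 522 = 43848; answer 43848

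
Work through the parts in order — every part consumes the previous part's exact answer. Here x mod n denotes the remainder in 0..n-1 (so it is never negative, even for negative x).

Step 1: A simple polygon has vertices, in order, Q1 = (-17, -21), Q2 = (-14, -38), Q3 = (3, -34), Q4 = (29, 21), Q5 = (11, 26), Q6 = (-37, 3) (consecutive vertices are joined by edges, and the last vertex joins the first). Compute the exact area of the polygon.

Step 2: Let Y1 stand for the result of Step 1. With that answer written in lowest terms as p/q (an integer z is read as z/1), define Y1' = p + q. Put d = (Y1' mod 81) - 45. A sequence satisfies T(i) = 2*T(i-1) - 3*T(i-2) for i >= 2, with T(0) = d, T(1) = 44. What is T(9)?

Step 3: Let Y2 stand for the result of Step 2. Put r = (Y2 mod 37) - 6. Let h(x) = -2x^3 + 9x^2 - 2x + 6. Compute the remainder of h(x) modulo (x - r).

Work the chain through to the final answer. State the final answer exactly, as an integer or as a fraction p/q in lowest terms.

14

Step 1: cross terms: (-17*-38 - -14*-21)=352, (-14*-34 - 3*-38)=590, (3*21 - 29*-34)=1049, (29*26 - 11*21)=523, (11*3 - -37*26)=995, (-37*-21 - -17*3)=828; twice the area = |4337| = 4337; area = 4337/2; answer 4337/2
Step 2: Y1 = 4337/2; threaded value p + q = 4339; d = 1; T(2) = 2*(44) - 3*(1) = 85; iterating: T(2)=85, T(3)=38, T(4)=-179, T(5)=-472, T(6)=-407, T(7)=602, T(8)=2425, T(9)=3044; answer 3044
Step 3: Y2 = 3044; r = 4; remainder = value at the root: -2*(4)^3 + 9*(4)^2 - 2*(4)^1 + 6 = (-128) + (144) + (-8) + (6) = 14; answer 14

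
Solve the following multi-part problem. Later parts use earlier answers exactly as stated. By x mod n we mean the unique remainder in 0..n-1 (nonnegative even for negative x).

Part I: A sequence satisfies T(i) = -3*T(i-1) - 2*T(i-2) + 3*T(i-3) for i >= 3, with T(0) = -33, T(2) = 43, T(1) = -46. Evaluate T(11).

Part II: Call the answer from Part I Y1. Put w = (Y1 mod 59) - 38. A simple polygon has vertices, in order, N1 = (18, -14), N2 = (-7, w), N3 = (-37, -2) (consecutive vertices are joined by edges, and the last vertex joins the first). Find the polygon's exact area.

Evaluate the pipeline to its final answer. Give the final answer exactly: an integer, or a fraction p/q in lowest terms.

135/2

Part I: T(3) = -3*(43) - 2*(-46) + 3*(-33) = -136; iterating: T(3)=-136, T(4)=184, T(5)=-151, T(6)=-323, T(7)=1823, T(8)=-5276, T(9)=11213, T(10)=-17618, T(11)=14600; answer 14600
Part II: Y1 = 14600; w = -11; cross terms: (18*-11 - -7*-14)=-296, (-7*-2 - -37*-11)=-393, (-37*-14 - 18*-2)=554; twice the area = |-135| = 135; area = 135/2; answer 135/2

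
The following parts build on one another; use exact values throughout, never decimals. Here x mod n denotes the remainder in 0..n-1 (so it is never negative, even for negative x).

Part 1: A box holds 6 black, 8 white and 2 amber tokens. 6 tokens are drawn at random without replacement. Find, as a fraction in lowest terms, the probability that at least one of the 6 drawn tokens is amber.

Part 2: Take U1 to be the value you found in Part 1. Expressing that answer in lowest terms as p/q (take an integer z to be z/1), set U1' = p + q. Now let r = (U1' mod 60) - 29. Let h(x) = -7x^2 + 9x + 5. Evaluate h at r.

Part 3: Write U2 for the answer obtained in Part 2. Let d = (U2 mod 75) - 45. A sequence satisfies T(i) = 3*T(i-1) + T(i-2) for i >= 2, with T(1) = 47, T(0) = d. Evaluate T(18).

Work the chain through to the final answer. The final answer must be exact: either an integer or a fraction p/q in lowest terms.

23732168806

Part 1: total draws C(16,6) = 8008; complement C(14,6) = 3003; favorable 8008 - 3003 = 5005; P = 5/8; answer 5/8
Part 2: U1 = 5/8; threaded value p + q = 13; r = -16; -7*(-16)^2 + 9*(-16)^1 + 5 = (-1792) + (-144) + (5) = -1931; answer -1931
Part 3: U2 = -1931; d = -26; T(2) = 3*(47) + 1*(-26) = 115; iterating: T(2)=115, T(3)=392, T(4)=1291, T(5)=4265, T(6)=14086, T(7)=46523, T(8)=153655, T(9)=507488, T(10)=1676119, T(11)=5535845, T(12)=18283654, T(13)=60386807, T(14)=199444075, T(15)=658719032, T(16)=2175601171, T(17)=7185522545, T(18)=23732168806; answer 23732168806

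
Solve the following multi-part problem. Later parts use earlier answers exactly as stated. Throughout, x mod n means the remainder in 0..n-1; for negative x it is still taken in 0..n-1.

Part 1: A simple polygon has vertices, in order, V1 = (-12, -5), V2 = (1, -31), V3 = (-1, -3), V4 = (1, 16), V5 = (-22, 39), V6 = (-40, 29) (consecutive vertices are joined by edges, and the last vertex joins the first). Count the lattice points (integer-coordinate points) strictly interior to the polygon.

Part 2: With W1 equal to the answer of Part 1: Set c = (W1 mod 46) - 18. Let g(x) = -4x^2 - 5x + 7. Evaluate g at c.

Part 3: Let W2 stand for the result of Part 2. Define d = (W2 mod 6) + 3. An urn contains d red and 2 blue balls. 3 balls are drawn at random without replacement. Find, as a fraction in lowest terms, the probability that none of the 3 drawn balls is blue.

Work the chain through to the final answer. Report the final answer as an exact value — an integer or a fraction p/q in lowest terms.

Part 1: cross terms: (-12*-31 - 1*-5)=377, (1*-3 - -1*-31)=-34, (-1*16 - 1*-3)=-13, (1*39 - -22*16)=391, (-22*29 - -40*39)=922, (-40*-5 - -12*29)=548; twice the area = |2191| = 2191; area = 2191/2; boundary points = 13 + 2 + 1 + 23 + 2 + 2 = 43; strictly interior points = area - boundary/2 + 1 = 1075; answer 1075
Part 2: W1 = 1075; c = -1; -4*(-1)^2 - 5*(-1)^1 + 7 = (-4) + (5) + (7) = 8; answer 8
Part 3: W2 = 8; d = 5; total draws C(7,3) = 35; favorable C(5,3) = 10; P = 2/7; answer 2/7

2/7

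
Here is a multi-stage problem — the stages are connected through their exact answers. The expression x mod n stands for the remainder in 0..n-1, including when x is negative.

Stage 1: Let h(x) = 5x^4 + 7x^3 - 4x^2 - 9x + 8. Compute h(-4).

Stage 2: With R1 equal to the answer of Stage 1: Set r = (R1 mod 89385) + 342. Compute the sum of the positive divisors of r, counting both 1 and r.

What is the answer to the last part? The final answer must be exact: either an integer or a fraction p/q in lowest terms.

Stage 1: 5*(-4)^4 + 7*(-4)^3 - 4*(-4)^2 - 9*(-4)^1 + 8 = (1280) + (-448) + (-64) + (36) + (8) = 812; answer 812
Stage 2: R1 = 812; r = 1154; 1154 = 2 * 577; sigma = (1 + 2) * (1 + 577) = 3 * 578 = 1734; answer 1734

1734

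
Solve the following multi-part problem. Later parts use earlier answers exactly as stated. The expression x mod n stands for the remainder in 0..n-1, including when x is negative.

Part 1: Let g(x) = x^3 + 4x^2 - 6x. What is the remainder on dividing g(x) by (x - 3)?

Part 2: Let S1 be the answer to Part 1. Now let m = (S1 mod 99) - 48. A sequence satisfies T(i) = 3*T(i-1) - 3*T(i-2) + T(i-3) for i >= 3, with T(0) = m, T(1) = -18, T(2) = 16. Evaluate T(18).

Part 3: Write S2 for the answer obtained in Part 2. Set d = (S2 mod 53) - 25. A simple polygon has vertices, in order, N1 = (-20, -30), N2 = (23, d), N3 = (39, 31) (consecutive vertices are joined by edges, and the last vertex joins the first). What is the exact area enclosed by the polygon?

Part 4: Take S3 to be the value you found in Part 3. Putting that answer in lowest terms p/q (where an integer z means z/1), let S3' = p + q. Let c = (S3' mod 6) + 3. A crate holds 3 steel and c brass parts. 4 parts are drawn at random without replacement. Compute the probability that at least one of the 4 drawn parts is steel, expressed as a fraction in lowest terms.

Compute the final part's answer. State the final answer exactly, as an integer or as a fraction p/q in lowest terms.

37/42

Part 1: remainder = value at the root: 1*(3)^3 + 4*(3)^2 - 6*(3)^1 = (27) + (36) + (-18) = 45; answer 45
Part 2: S1 = 45; m = -3; T(3) = 3*(16) - 3*(-18) + 1*(-3) = 99; iterating: T(3)=99, T(4)=231, T(5)=412, T(6)=642, T(7)=921, T(8)=1249, T(9)=1626, T(10)=2052, T(11)=2527, T(12)=3051, T(13)=3624, T(14)=4246, T(15)=4917, T(16)=5637, T(17)=6406, T(18)=7224; answer 7224
Part 3: S2 = 7224; d = -9; cross terms: (-20*-9 - 23*-30)=870, (23*31 - 39*-9)=1064, (39*-30 - -20*31)=-550; twice the area = |1384| = 1384; area = 692; answer 692
Part 4: S3 = 692; threaded value p + q = 693; c = 6; total draws C(9,4) = 126; complement C(6,4) = 15; favorable 126 - 15 = 111; P = 37/42; answer 37/42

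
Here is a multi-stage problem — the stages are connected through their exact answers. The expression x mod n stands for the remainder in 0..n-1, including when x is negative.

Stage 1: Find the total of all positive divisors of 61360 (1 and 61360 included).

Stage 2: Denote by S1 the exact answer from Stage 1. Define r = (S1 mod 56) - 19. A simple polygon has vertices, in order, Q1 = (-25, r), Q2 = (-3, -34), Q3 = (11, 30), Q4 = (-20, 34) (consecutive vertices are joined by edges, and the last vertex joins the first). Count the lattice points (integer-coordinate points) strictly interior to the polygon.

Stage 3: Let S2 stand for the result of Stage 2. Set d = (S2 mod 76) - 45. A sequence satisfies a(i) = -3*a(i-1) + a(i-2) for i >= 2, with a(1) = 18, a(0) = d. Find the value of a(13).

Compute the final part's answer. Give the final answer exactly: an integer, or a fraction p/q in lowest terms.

Stage 1: 61360 = 2^4 * 5 * 13 * 59; sigma = (1 + 2 + 4 + 8 + 16) * (1 + 5) * (1 + 13) * (1 + 59) = 31 * 6 * 14 * 60 = 156240; answer 156240
Stage 2: S1 = 156240; r = -19; cross terms: (-25*-34 - -3*-19)=793, (-3*30 - 11*-34)=284, (11*34 - -20*30)=974, (-20*-19 - -25*34)=1230; twice the area = |3281| = 3281; area = 3281/2; boundary points = 1 + 2 + 1 + 1 = 5; strictly interior points = area - boundary/2 + 1 = 1639; answer 1639
Stage 3: S2 = 1639; d = -2; a(2) = -3*(18) + 1*(-2) = -56; iterating: a(2)=-56, a(3)=186, a(4)=-614, a(5)=2028, a(6)=-6698, a(7)=22122, a(8)=-73064, a(9)=241314, a(10)=-797006, a(11)=2632332, a(12)=-8694002, a(13)=28714338; answer 28714338

28714338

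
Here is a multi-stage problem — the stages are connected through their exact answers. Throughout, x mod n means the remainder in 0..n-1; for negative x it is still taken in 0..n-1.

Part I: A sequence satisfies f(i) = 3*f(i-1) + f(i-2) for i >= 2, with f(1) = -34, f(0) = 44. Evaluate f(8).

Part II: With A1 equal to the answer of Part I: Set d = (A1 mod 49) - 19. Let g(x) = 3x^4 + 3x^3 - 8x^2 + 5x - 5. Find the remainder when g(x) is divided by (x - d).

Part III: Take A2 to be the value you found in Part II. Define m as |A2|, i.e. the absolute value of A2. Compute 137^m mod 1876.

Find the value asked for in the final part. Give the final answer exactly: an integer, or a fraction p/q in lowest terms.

Part I: f(2) = 3*(-34) + 1*(44) = -58; iterating: f(2)=-58, f(3)=-208, f(4)=-682, f(5)=-2254, f(6)=-7444, f(7)=-24586, f(8)=-81202; answer -81202
Part II: A1 = -81202; d = 21; remainder = value at the root: 3*(21)^4 + 3*(21)^3 - 8*(21)^2 + 5*(21)^1 - 5 = (583443) + (27783) + (-3528) + (105) + (-5) = 607798; answer 607798
Part III: A2 = 607798; m = 607798; squarings mod 1876: 137^1=137, 137^2=9, 137^4=81, 137^8=933, 137^16=25, 137^32=625, 137^64=417, 137^128=1297, 137^256=1313, 137^512=1801, 137^1024=1873, 137^2048=9, 137^4096=81, 137^8192=933, 137^16384=25, 137^32768=625, 137^65536=417, 137^131072=1297, 137^262144=1313, 137^524288=1801; 137^607798 = 137^2 * 137^4 * 137^16 * 137^32 * 137^512 * 137^1024 * 137^16384 * 137^65536 * 137^524288 = 81 (mod 1876); answer 81

81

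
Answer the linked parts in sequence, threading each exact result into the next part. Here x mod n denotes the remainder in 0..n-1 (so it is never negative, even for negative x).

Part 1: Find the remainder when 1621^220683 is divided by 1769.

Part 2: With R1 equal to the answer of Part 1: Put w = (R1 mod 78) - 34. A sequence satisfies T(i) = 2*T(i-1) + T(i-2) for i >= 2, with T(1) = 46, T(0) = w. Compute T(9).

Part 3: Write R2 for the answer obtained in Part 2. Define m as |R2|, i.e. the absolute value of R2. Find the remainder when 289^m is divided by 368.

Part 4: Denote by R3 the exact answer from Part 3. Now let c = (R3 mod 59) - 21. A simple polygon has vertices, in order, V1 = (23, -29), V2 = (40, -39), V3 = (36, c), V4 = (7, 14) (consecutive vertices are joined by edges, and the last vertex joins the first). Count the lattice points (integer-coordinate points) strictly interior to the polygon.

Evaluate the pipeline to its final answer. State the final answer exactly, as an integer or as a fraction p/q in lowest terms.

Part 1: squarings mod 1769: 1621^1=1621, 1621^2=676, 1621^4=574, 1621^8=442, 1621^16=774, 1621^32=1154, 1621^64=1428, 1621^128=1296, 1621^256=835, 1621^512=239, 1621^1024=513, 1621^2048=1357, 1621^4096=1689, 1621^8192=1093, 1621^16384=574, 1621^32768=442, 1621^65536=774, 1621^131072=1154; 1621^220683 = 1621^1 * 1621^2 * 1621^8 * 1621^512 * 1621^1024 * 1621^2048 * 1621^4096 * 1621^16384 * 1621^65536 * 1621^131072 = 1395 (mod 1769); answer 1395
Part 2: R1 = 1395; w = 35; T(2) = 2*(46) + 1*(35) = 127; iterating: T(2)=127, T(3)=300, T(4)=727, T(5)=1754, T(6)=4235, T(7)=10224, T(8)=24683, T(9)=59590; answer 59590
Part 3: R2 = 59590; m = 59590; squarings mod 368: 289^1=289, 289^2=353, 289^4=225, 289^8=209, 289^16=257, 289^32=177, 289^64=49, 289^128=193, 289^256=81, 289^512=305, 289^1024=289, 289^2048=353, 289^4096=225, 289^8192=209, 289^16384=257, 289^32768=177; 289^59590 = 289^2 * 289^4 * 289^64 * 289^128 * 289^2048 * 289^8192 * 289^16384 * 289^32768 = 81 (mod 368); answer 81
Part 4: R3 = 81; c = 1; cross terms: (23*-39 - 40*-29)=263, (40*1 - 36*-39)=1444, (36*14 - 7*1)=497, (7*-29 - 23*14)=-525; twice the area = |1679| = 1679; area = 1679/2; boundary points = 1 + 4 + 1 + 1 = 7; strictly interior points = area - boundary/2 + 1 = 837; answer 837

837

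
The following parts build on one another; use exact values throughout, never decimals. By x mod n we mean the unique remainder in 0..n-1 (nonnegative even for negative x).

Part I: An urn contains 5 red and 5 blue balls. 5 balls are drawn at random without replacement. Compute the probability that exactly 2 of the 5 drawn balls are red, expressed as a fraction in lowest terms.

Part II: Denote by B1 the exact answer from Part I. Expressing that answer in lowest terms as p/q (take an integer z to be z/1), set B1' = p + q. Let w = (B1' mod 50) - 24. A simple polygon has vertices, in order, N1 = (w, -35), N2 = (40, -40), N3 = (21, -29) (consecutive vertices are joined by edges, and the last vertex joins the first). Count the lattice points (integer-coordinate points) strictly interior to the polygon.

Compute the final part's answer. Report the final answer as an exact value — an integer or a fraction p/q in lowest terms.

Part I: total draws C(10,5) = 252; favorable C(5,2)*C(5,3) = 100; P = 25/63; answer 25/63
Part II: B1 = 25/63; threaded value p + q = 88; w = 14; cross terms: (14*-40 - 40*-35)=840, (40*-29 - 21*-40)=-320, (21*-35 - 14*-29)=-329; twice the area = |191| = 191; area = 191/2; boundary points = 1 + 1 + 1 = 3; strictly interior points = area - boundary/2 + 1 = 95; answer 95

95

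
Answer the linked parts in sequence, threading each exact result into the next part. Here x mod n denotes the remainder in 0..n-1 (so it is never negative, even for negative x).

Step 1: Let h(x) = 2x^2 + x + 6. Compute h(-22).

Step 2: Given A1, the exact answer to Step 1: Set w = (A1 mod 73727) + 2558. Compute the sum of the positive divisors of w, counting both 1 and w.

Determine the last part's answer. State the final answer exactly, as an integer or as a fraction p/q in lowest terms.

10080

Step 1: 2*(-22)^2 + 1*(-22)^1 + 6 = (968) + (-22) + (6) = 952; answer 952
Step 2: A1 = 952; w = 3510; 3510 = 2 * 3^3 * 5 * 13; sigma = (1 + 2) * (1 + 3 + 9 + 27) * (1 + 5) * (1 + 13) = 3 * 40 * 6 * 14 = 10080; answer 10080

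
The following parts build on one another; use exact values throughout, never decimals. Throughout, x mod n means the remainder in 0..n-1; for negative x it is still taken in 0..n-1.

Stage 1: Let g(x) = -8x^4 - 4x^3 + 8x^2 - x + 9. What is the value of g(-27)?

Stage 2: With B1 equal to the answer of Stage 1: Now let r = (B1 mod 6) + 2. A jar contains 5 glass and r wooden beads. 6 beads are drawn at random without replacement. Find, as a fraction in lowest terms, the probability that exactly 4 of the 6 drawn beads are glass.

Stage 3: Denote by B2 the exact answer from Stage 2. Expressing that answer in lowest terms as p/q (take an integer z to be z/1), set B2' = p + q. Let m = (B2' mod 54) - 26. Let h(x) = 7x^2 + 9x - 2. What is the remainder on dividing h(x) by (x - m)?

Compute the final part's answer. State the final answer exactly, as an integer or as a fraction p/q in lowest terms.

1244

Stage 1: -8*(-27)^4 - 4*(-27)^3 + 8*(-27)^2 - 1*(-27)^1 + 9 = (-4251528) + (78732) + (5832) + (27) + (9) = -4166928; answer -4166928
Stage 2: B1 = -4166928; r = 2; total draws C(7,6) = 7; favorable C(5,4)*C(2,2) = 5; P = 5/7; answer 5/7
Stage 3: B2 = 5/7; threaded value p + q = 12; m = -14; remainder = value at the root: 7*(-14)^2 + 9*(-14)^1 - 2 = (1372) + (-126) + (-2) = 1244; answer 1244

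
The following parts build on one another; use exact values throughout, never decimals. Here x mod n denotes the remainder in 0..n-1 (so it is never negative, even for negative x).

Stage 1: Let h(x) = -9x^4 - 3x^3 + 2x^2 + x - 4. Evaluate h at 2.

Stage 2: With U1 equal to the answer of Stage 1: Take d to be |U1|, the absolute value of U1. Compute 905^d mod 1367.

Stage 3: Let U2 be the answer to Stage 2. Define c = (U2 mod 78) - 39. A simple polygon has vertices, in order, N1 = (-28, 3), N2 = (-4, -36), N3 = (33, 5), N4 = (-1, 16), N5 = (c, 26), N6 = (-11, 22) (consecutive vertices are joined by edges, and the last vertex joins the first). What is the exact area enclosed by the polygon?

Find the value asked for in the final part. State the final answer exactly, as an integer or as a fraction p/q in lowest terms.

Stage 1: -9*(2)^4 - 3*(2)^3 + 2*(2)^2 + 1*(2)^1 - 4 = (-144) + (-24) + (8) + (2) + (-4) = -162; answer -162
Stage 2: U1 = -162; d = 162; squarings mod 1367: 905^1=905, 905^2=192, 905^4=1322, 905^8=658, 905^16=992, 905^32=1191, 905^64=902, 905^128=239; 905^162 = 905^2 * 905^32 * 905^128 = 1315 (mod 1367); answer 1315
Stage 3: U2 = 1315; c = 28; cross terms: (-28*-36 - -4*3)=1020, (-4*5 - 33*-36)=1168, (33*16 - -1*5)=533, (-1*26 - 28*16)=-474, (28*22 - -11*26)=902, (-11*3 - -28*22)=583; twice the area = |3732| = 3732; area = 1866; answer 1866

1866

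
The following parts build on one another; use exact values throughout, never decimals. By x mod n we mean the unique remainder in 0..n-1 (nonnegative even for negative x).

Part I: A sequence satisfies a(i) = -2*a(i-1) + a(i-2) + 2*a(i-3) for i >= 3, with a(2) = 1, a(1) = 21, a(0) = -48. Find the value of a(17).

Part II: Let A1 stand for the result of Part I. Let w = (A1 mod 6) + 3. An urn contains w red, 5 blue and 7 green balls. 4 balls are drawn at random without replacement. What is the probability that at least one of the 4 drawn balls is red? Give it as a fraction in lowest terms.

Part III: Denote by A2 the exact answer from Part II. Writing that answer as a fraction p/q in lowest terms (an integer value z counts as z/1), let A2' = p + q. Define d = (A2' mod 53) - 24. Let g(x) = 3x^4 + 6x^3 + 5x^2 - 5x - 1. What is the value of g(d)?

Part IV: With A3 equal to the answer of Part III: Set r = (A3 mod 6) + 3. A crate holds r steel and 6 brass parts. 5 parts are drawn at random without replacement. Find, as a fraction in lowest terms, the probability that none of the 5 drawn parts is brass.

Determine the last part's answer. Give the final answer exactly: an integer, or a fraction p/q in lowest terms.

Part I: a(3) = -2*(1) + 1*(21) + 2*(-48) = -77; iterating: a(3)=-77, a(4)=197, a(5)=-469, a(6)=981, a(7)=-2037, a(8)=4117, a(9)=-8309, a(10)=16661, a(11)=-33397, a(12)=66837, a(13)=-133749, a(14)=267541, a(15)=-535157, a(16)=1070357, a(17)=-2140789; answer -2140789
Part II: A1 = -2140789; w = 8; total draws C(20,4) = 4845; complement C(12,4) = 495; favorable 4845 - 495 = 4350; P = 290/323; answer 290/323
Part III: A2 = 290/323; threaded value p + q = 613; d = 6; 3*(6)^4 + 6*(6)^3 + 5*(6)^2 - 5*(6)^1 - 1 = (3888) + (1296) + (180) + (-30) + (-1) = 5333; answer 5333
Part IV: A3 = 5333; r = 8; total draws C(14,5) = 2002; favorable C(8,5) = 56; P = 4/143; answer 4/143

4/143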